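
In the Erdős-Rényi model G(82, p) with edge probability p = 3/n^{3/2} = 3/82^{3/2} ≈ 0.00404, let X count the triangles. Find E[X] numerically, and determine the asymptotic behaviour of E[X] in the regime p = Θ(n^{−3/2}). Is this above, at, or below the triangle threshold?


Number of potential triangles: C(82, 3) = 88560.
Each occurs with probability p³ ≈ (0.00404)³ ≈ 6.594797e-08.
By linearity: E[X] = C(82, 3)·p³ ≈ 88560 · 6.594797e-08 ≈ 0.0058.
Since α = 3/2 > 1, p = c/n^{3/2} = o(1/n) is below the triangle threshold p ~ 1/n. Asymptotically E[X] ~ (c³/6)·n^{3(1−α)} = (3³/6)·n^{-1.5} → 0, so by Markov's inequality G has no triangles w.h.p.

E[X] ≈ 0.0058; in regime p = Θ(1/n^{3/2}) E[X] tends to 0 (below the triangle threshold p ~ 1/n).


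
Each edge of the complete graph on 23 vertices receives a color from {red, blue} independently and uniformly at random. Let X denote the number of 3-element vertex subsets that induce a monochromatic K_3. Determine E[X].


Let X = Σ_S X_S over the C(23, 3) = 1771 subsets S of size 3, where X_S = 1 if the K_3 on S is monochromatic.
For a fixed S, the K_3 on S has C(3, 2) = 3 edges. P[all 3 edges red] = (1/2)^3, and likewise for blue, so P[monochromatic] = 2·(1/2)^3 = 2^{1 − 3} = 1/4.
By linearity: E[X] = C(23, 3) · 2^{1 − 3} = 1771 · 1/4 = 1771/4.
Numerically: E[X] ≈ 442.75000.

E[X] = C(23,3)·2^(1−C(3,2)) = 1771/4 ≈ 442.75000.


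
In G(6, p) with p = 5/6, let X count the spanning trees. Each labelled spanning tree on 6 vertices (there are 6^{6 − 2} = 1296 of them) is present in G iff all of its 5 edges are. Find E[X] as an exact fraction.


K_6 has 6^{6 − 2} = 1296 labelled spanning trees.
For each such spanning tree H, let X_H = 1 if all 5 edges of H are present in G. Then P[X_H = 1] = p^{5} = (5/6)^{5} = 3125/7776.
By linearity: E[X] = Σ_H E[X_H] = 1296 · p^{5} = 1296 · 3125/7776 = 3125/6.
Numerically: E[X] ≈ 521.

E[X] = 1296 · (5/6)^{5} = 3125/6 ≈ 521.


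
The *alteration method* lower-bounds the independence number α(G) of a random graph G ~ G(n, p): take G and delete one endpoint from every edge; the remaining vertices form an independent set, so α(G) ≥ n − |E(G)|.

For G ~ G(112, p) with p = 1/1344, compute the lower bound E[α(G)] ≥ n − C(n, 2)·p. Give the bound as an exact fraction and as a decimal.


E[|E(G)|] = C(112, 2)·p = 6216 · (1/1344) = 37/8.
E[α(G)] ≥ n − E[|E(G)|] = 112 − 37/8 = 859/8.
Numerically: ≈ 107.3750.
(This is only a lower bound; the true E[α(G)] may be larger.)

E[α(G)] ≥ 859/8 ≈ 107.3750.


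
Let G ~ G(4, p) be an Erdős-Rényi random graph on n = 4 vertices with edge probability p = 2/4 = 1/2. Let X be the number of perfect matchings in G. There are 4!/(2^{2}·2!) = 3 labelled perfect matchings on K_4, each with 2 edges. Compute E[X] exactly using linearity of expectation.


K_4 has 4!/(2^{2}·2!) = 3 labelled perfect matchings.
For each such perfect matching H, let X_H = 1 if all 2 edges of H are present in G. Then P[X_H = 1] = p^{2} = (1/2)^{2} = 1/4.
By linearity of expectation: E[X] = Σ_H E[X_H] = 3 · p^{2} = 3 · 1/4 = 3/4.
Numerically: E[X] ≈ 0.75.

E[X] = 3 · (1/2)^{2} = 3/4 ≈ 0.75.


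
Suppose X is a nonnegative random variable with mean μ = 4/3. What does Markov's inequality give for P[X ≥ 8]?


μ = E[X] = 4/3, a = 8.
Markov: P[X ≥ 8] ≤ μ/a = (4/3)/8 = 1/6.
Numerically: ≈ 0.167.
(Since a = 8 > μ = 1.333, the bound 1/6 is < 1 and informative.)

P[X ≥ 8] ≤ 1/6 ≈ 0.167.


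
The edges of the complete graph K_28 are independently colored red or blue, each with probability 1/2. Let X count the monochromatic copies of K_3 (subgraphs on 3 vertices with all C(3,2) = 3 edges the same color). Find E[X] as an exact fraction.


Let X = Σ_S X_S over the C(28, 3) = 3276 subsets S of size 3, where X_S = 1 if the K_3 on S is monochromatic.
For a fixed S, the K_3 on S has C(3, 2) = 3 edges. P[all 3 edges red] = (1/2)^3, and likewise for blue, so P[monochromatic] = 2·(1/2)^3 = 2^{1 − 3} = 1/4.
Summing: E[X] = C(28, 3) · 2^{1 − 3} = 3276 · 1/4 = 819.
Numerically: E[X] ≈ 819.000.

E[X] = C(28,3)·2^(1−C(3,2)) = 819 ≈ 819.000.


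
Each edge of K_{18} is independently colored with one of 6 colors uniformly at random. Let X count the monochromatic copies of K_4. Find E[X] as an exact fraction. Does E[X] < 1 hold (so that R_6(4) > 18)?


E[X] = C(18, 4) · 6^{1 − 6} = 3060 · 6^{−5} = 3060/7776.
As a reduced fraction: E[X] = 85/216 ≈ 0.394.
Is E[X] < 1? YES.
Since E[X] < 1, there exists a 6-coloring of K_{18} with no monochromatic K_4; hence R_6(4) > 18.

E[X] = 85/216 ≈ 0.394; E[X] < 1, so R_6(4) > 18.


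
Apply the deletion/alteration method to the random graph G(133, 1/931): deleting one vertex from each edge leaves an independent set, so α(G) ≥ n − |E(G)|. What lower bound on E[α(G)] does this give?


E[|E(G)|] = C(133, 2)·p = 8778 · (1/931) = 66/7.
E[α(G)] ≥ n − E[|E(G)|] = 133 − 66/7 = 865/7.
Numerically: ≈ 123.571429.
(This is only a lower bound; the true E[α(G)] may be larger.)

E[α(G)] ≥ 865/7 ≈ 123.571429.


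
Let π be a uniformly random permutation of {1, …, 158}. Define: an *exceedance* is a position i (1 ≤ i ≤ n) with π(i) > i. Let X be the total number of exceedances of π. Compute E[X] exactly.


Write X = Σ_{i=1}^{158} X_i, where X_i = 1_{π(i) > i}.
For each fixed i, π(i) is uniform over {1, …, 158} (marginal of a uniform permutation), so P[π(i) > i] = (n − i)/n. Summing: Σ_{i=1}^{158} (n − i)/n = (0 + 1 + … + 157)/158 = 158(158 − 1)/(2·158) = (158 − 1)/2.
Hence E[X] = Σ_{i=1}^{158} (158 − i)/158 = 157/2 ≈ 78.500.

E[X] = 157/2 = 78.500.


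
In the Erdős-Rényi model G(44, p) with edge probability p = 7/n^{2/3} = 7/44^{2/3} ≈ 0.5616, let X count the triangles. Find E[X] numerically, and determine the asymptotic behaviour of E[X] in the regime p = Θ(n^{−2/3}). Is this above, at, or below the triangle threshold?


Number of potential triangles: C(44, 3) = 13244.
Each occurs with probability p³ ≈ (0.5616)³ ≈ 1.771694e-01.
By linearity: E[X] = C(44, 3)·p³ ≈ 13244 · 1.771694e-01 ≈ 2346.4318.
Since α = 2/3 < 1, p = c/n^{2/3} ≫ 1/n is above the triangle threshold p ~ 1/n. Asymptotically E[X] ~ (c³/6)·n^{3(1−α)} = (7³/6)·n^{1} → ∞; triangles are abundant w.h.p.

E[X] ≈ 2346.4318; in regime p = Θ(1/n^{2/3}) E[X] diverges (above the triangle threshold p ~ 1/n).


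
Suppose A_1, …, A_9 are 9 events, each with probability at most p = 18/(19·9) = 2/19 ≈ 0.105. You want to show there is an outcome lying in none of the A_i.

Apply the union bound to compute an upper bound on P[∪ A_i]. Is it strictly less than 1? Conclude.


Union bound: P[∪_{i=1}^{9} A_i] ≤ Σ_i P[A_i] ≤ 9·p = 9·(2/19) = 18/19.
Numerically: 18/19 ≈ 0.947.
Is 18/19 < 1? YES.
Since P[∪ A_i] ≤ 18/19 < 1, the complement has P[∩ A_i^c] ≥ 1 − 18/19 = 1/19 > 0, so some outcome avoids every A_i.

9·p = 18/19 ≈ 0.947; existence CERTIFIED by the union bound.


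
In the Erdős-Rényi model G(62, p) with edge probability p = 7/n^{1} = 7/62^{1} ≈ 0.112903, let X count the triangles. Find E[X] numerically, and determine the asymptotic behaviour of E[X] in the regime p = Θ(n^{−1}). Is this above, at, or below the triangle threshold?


Number of potential triangles: C(62, 3) = 37820.
Each occurs with probability p³ ≈ (0.112903)³ ≈ 1.43919304e-03.
By linearity: E[X] = C(62, 3)·p³ ≈ 37820 · 1.43919304e-03 ≈ 54.430281.
Here α = 1, so p = 7/n is exactly at the triangle threshold p ~ 1/n. Asymptotically E[X] → c³/6 = 7³/6 = 343/6 ≈ 57.166667, a bounded constant. In this regime the triangle count is asymptotically Poisson(c³/6).

E[X] ≈ 54.430281; in regime p = Θ(1/n^{1}) E[X] stays bounded (at the triangle threshold p ~ 1/n).


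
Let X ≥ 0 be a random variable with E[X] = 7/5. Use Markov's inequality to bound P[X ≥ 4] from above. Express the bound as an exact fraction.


μ = E[X] = 7/5, a = 4.
Markov: P[X ≥ 4] ≤ μ/a = (7/5)/4 = 7/20.
Numerically: ≈ 0.3500.
(Since a = 4 > μ = 1.4000, the bound 7/20 is < 1 and informative.)

P[X ≥ 4] ≤ 7/20 ≈ 0.3500.


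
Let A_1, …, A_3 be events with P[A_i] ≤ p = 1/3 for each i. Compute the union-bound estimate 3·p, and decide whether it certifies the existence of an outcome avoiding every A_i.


Union bound: P[∪_{i=1}^{3} A_i] ≤ Σ_i P[A_i] ≤ 3·p = 3·(1/3) = 1.
Numerically: 1 ≈ 1.0000000.
Is 1 < 1? NO.
Since the bound 1 is ≥ 1, the union bound is uninformative here; it does NOT by itself certify existence.

3·p = 1 ≈ 1.0000000; existence NOT certified by the union bound.


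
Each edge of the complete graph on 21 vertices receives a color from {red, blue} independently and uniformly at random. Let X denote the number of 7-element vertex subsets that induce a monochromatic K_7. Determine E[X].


Let X = Σ_S X_S over the C(21, 7) = 116280 subsets S of size 7, where X_S = 1 if the K_7 on S is monochromatic.
For a fixed S, the K_7 on S has C(7, 2) = 21 edges. P[all 21 edges red] = (1/2)^21, and likewise for blue, so P[monochromatic] = 2·(1/2)^21 = 2^{1 − 21} = 1/1048576.
By linearity of expectation: E[X] = C(21, 7) · 2^{1 − 21} = 116280 · 1/1048576 = 14535/131072.
Numerically: E[X] ≈ 0.111.

E[X] = C(21,7)·2^(1−C(7,2)) = 14535/131072 ≈ 0.111.


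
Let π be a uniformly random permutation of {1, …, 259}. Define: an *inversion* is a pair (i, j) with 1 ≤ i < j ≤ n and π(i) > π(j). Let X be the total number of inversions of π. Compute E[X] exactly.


Write X = Σ X_I over the C(259, 2) = 33411 pairs i < j, with X_I the indicator of one inversion.
There are 33411 indicators.
For each fixed pair i < j, the values π(i) and π(j) are two distinct elements of {1, …, 259} in uniformly random order; by symmetry P[π(i) > π(j)] = 1/2.
By linearity: E[X] = 33411 · (1/2) = C(259, 2) · (1/2) = 33411/2 = 33411/2 ≈ 16705.500.

E[X] = 33411/2 = 16705.500.


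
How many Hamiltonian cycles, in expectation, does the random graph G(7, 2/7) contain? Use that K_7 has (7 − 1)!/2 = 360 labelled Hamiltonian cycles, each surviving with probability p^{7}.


K_7 has (7 − 1)!/2 = 360 labelled Hamiltonian cycles.
For each such Hamiltonian cycle H, let X_H = 1 if all 7 edges of H are present in G. Then P[X_H = 1] = p^{7} = (2/7)^{7} = 128/823543.
Summing the indicators: E[X] = Σ_H E[X_H] = 360 · p^{7} = 360 · 128/823543 = 46080/823543.
Numerically: E[X] ≈ 0.056.

E[X] = 360 · (2/7)^{7} = 46080/823543 ≈ 0.056.


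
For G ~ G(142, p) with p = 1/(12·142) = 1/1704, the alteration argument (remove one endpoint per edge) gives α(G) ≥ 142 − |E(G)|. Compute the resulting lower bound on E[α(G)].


E[|E(G)|] = C(142, 2)·p = 10011 · (1/1704) = 47/8.
E[α(G)] ≥ n − E[|E(G)|] = 142 − 47/8 = 1089/8.
Numerically: ≈ 136.1250.
(This is only a lower bound; the true E[α(G)] may be larger.)

E[α(G)] ≥ 1089/8 ≈ 136.1250.


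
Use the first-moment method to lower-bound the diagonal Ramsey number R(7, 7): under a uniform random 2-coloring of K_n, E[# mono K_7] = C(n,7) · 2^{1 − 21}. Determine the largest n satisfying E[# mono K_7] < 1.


We need C(n, 7) · 2^{1 − 21} < 1, i.e. C(n, 7) < 2^{21 − 1} = 1048576.
Check values of n near the boundary:
  n = 25: C(25, 7) = 480700; 480700 < 1048576? YES
  n = 26: C(26, 7) = 657800; 657800 < 1048576? YES
  n = 27: C(27, 7) = 888030; 888030 < 1048576? YES
  n = 28: C(28, 7) = 1184040; 1184040 < 1048576? NO
  n = 29: C(29, 7) = 1560780; 1560780 < 1048576? NO
The largest n with C(n, 7) < 1048576 is n = 27 (where E[X] = 444015/524288 ≈ 0.8469). Hence R(7, 7) > 27, i.e. R(7, 7) ≥ 28.

Largest n = 27; hence R(7, 7) > 27.


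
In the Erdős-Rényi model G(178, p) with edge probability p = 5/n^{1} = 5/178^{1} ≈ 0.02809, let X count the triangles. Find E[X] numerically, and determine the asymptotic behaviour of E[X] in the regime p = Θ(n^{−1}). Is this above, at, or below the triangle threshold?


Number of potential triangles: C(178, 3) = 924176.
Each occurs with probability p³ ≈ (0.02809)³ ≈ 2.216410e-05.
By linearity: E[X] = C(178, 3)·p³ ≈ 924176 · 2.216410e-05 ≈ 20.4835.
Here α = 1, so p = 5/n is exactly at the triangle threshold p ~ 1/n. Asymptotically E[X] → c³/6 = 5³/6 = 125/6 ≈ 20.8333, a bounded constant. In this regime the triangle count is asymptotically Poisson(c³/6).

E[X] ≈ 20.4835; in regime p = Θ(1/n^{1}) E[X] stays bounded (at the triangle threshold p ~ 1/n).


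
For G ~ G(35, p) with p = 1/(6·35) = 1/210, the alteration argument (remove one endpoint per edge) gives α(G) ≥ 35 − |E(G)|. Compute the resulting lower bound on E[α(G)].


E[|E(G)|] = C(35, 2)·p = 595 · (1/210) = 17/6.
E[α(G)] ≥ n − E[|E(G)|] = 35 − 17/6 = 193/6.
Numerically: ≈ 32.1667.
(This is only a lower bound; the true E[α(G)] may be larger.)

E[α(G)] ≥ 193/6 ≈ 32.1667.


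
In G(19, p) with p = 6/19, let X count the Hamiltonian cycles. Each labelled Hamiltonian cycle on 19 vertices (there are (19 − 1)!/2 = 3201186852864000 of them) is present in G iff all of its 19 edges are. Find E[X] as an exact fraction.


K_19 has (19 − 1)!/2 = 3201186852864000 labelled Hamiltonian cycles.
For each such Hamiltonian cycle H, let X_H = 1 if all 19 edges of H are present in G. Then P[X_H = 1] = p^{19} = (6/19)^{19} = 609359740010496/1978419655660313589123979.
By linearity: E[X] = Σ_H E[X_H] = 3201186852864000 · p^{19} = 3201186852864000 · 609359740010496/1978419655660313589123979 = 1950674388386224952567660544000/1978419655660313589123979.
Numerically: E[X] ≈ 9.8598e+05.

E[X] = 3201186852864000 · (6/19)^{19} = 1950674388386224952567660544000/1978419655660313589123979 ≈ 9.8598e+05.


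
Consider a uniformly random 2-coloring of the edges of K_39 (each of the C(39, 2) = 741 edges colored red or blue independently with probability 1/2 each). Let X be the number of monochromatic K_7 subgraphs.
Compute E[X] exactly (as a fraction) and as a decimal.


Let X = Σ_S X_S over the C(39, 7) = 15380937 subsets S of size 7, where X_S = 1 if the K_7 on S is monochromatic.
For a fixed S, the K_7 on S has C(7, 2) = 21 edges. P[all 21 edges red] = (1/2)^21, and likewise for blue, so P[monochromatic] = 2·(1/2)^21 = 2^{1 − 21} = 1/1048576.
By linearity of expectation: E[X] = C(39, 7) · 2^{1 − 21} = 15380937 · 1/1048576 = 15380937/1048576.
Numerically: E[X] ≈ 14.668.

E[X] = C(39,7)·2^(1−C(7,2)) = 15380937/1048576 ≈ 14.668.


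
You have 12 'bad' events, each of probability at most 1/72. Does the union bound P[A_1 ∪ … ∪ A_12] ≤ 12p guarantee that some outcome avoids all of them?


Union bound: P[∪_{i=1}^{12} A_i] ≤ Σ_i P[A_i] ≤ 12·p = 12·(1/72) = 1/6.
Numerically: 1/6 ≈ 0.16667.
Is 1/6 < 1? YES.
Since P[∪ A_i] ≤ 1/6 < 1, the complement has P[∩ A_i^c] ≥ 1 − 1/6 = 5/6 > 0, so some outcome avoids every A_i.

12·p = 1/6 ≈ 0.16667; existence CERTIFIED by the union bound.


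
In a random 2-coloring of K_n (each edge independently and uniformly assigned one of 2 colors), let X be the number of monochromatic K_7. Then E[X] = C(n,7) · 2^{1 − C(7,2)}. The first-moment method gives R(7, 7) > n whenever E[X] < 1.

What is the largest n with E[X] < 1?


We need C(n, 7) · 2^{1 − 21} < 1, i.e. C(n, 7) < 2^{21 − 1} = 1048576.
Check values of n near the boundary:
  n = 23: C(23, 7) = 245157; 245157 < 1048576? YES
  n = 24: C(24, 7) = 346104; 346104 < 1048576? YES
  n = 25: C(25, 7) = 480700; 480700 < 1048576? YES
  n = 26: C(26, 7) = 657800; 657800 < 1048576? YES
  n = 27: C(27, 7) = 888030; 888030 < 1048576? YES
  n = 28: C(28, 7) = 1184040; 1184040 < 1048576? NO
  n = 29: C(29, 7) = 1560780; 1560780 < 1048576? NO
  n = 30: C(30, 7) = 2035800; 2035800 < 1048576? NO
The largest n with C(n, 7) < 1048576 is n = 27 (where E[X] = 444015/524288 ≈ 0.847). Hence R(7, 7) > 27, i.e. R(7, 7) ≥ 28.

Largest n = 27; hence R(7, 7) > 27.


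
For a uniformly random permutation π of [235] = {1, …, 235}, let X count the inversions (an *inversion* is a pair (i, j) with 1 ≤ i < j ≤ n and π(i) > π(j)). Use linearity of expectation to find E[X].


Write X = Σ X_I over the C(235, 2) = 27495 pairs i < j, with X_I the indicator of one inversion.
There are 27495 indicators.
For each fixed pair i < j, the values π(i) and π(j) are two distinct elements of {1, …, 235} in uniformly random order; by symmetry P[π(i) > π(j)] = 1/2.
By linearity: E[X] = 27495 · (1/2) = C(235, 2) · (1/2) = 27495/2 = 27495/2 ≈ 13747.5000.

E[X] = 27495/2 = 13747.5000.


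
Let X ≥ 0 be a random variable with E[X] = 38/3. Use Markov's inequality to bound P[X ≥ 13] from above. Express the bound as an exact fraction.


μ = E[X] = 38/3, a = 13.
Markov: P[X ≥ 13] ≤ μ/a = (38/3)/13 = 38/39.
Numerically: ≈ 0.974.
(Since a = 13 > μ = 12.667, the bound 38/39 is < 1 and informative.)

P[X ≥ 13] ≤ 38/39 ≈ 0.974.


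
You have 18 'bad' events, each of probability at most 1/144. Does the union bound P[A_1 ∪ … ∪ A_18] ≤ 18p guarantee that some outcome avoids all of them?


Union bound: P[∪_{i=1}^{18} A_i] ≤ Σ_i P[A_i] ≤ 18·p = 18·(1/144) = 1/8.
Numerically: 1/8 ≈ 0.1250000.
Is 1/8 < 1? YES.
Since P[∪ A_i] ≤ 1/8 < 1, the complement has P[∩ A_i^c] ≥ 1 − 1/8 = 7/8 > 0, so some outcome avoids every A_i.

18·p = 1/8 ≈ 0.1250000; existence CERTIFIED by the union bound.


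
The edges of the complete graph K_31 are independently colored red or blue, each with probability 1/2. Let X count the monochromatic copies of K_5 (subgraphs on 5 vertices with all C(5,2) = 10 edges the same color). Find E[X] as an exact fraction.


Let X = Σ_S X_S over the C(31, 5) = 169911 subsets S of size 5, where X_S = 1 if the K_5 on S is monochromatic.
For a fixed S, the K_5 on S has C(5, 2) = 10 edges. P[all 10 edges red] = (1/2)^10, and likewise for blue, so P[monochromatic] = 2·(1/2)^10 = 2^{1 − 10} = 1/512.
By linearity of expectation: E[X] = C(31, 5) · 2^{1 − 10} = 169911 · 1/512 = 169911/512.
Numerically: E[X] ≈ 331.8574.

E[X] = C(31,5)·2^(1−C(5,2)) = 169911/512 ≈ 331.8574.


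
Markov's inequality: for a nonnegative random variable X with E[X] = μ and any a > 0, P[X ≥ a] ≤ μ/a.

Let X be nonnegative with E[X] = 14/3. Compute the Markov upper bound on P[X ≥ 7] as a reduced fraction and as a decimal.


μ = E[X] = 14/3, a = 7.
Markov: P[X ≥ 7] ≤ μ/a = (14/3)/7 = 2/3.
Numerically: ≈ 0.6667.
(Since a = 7 > μ = 4.6667, the bound 2/3 is < 1 and informative.)

P[X ≥ 7] ≤ 2/3 ≈ 0.6667.


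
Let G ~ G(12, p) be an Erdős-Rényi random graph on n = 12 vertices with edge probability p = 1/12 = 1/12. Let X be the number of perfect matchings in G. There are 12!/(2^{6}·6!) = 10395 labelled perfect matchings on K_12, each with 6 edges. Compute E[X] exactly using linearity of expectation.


K_12 has 12!/(2^{6}·6!) = 10395 labelled perfect matchings.
For each such perfect matching H, let X_H = 1 if all 6 edges of H are present in G. Then P[X_H = 1] = p^{6} = (1/12)^{6} = 1/2985984.
By linearity: E[X] = Σ_H E[X_H] = 10395 · p^{6} = 10395 · 1/2985984 = 385/110592.
Numerically: E[X] ≈ 0.00348.

E[X] = 10395 · (1/12)^{6} = 385/110592 ≈ 0.00348.


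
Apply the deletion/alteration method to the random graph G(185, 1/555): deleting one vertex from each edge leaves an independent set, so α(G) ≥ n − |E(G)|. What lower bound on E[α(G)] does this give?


E[|E(G)|] = C(185, 2)·p = 17020 · (1/555) = 92/3.
E[α(G)] ≥ n − E[|E(G)|] = 185 − 92/3 = 463/3.
Numerically: ≈ 154.3333.
(This is only a lower bound; the true E[α(G)] may be larger.)

E[α(G)] ≥ 463/3 ≈ 154.3333.


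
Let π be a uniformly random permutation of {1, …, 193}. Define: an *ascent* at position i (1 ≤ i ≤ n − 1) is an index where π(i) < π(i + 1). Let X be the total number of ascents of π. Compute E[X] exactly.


Write X = Σ X_I over i = 1, …, 192, with X_I the indicator of one ascent.
There are 192 indicators.
For each fixed i, the pair (π(i), π(i+1)) is a uniformly random ordered pair of distinct values from {1, …, 193}; by symmetry P[π(i) < π(i+1)] = 1/2.
By linearity: E[X] = 192 · (1/2) = (193 − 1) · (1/2) = 96 ≈ 96.000000.

E[X] = 96 = 96.000000.


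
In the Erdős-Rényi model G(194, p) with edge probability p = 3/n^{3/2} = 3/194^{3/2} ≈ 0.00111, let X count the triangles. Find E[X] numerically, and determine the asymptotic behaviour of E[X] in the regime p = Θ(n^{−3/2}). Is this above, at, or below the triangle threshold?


Number of potential triangles: C(194, 3) = 1198144.
Each occurs with probability p³ ≈ (0.00111)³ ≈ 1.36854e-09.
By linearity: E[X] = C(194, 3)·p³ ≈ 1198144 · 1.36854e-09 ≈ 0.002.
Since α = 3/2 > 1, p = c/n^{3/2} = o(1/n) is below the triangle threshold p ~ 1/n. Asymptotically E[X] ~ (c³/6)·n^{3(1−α)} = (3³/6)·n^{-1.5} → 0, so by Markov's inequality G has no triangles w.h.p.

E[X] ≈ 0.002; in regime p = Θ(1/n^{3/2}) E[X] tends to 0 (below the triangle threshold p ~ 1/n).


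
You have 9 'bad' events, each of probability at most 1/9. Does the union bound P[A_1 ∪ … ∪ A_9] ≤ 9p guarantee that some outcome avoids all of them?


Union bound: P[∪_{i=1}^{9} A_i] ≤ Σ_i P[A_i] ≤ 9·p = 9·(1/9) = 1.
Numerically: 1 ≈ 1.00000.
Is 1 < 1? NO.
Since the bound 1 is ≥ 1, the union bound is uninformative here; it does NOT by itself certify existence.

9·p = 1 ≈ 1.00000; existence NOT certified by the union bound.


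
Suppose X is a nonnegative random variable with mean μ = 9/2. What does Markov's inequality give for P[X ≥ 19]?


μ = E[X] = 9/2, a = 19.
Markov: P[X ≥ 19] ≤ μ/a = (9/2)/19 = 9/38.
Numerically: ≈ 0.23684.
(Since a = 19 > μ = 4.50000, the bound 9/38 is < 1 and informative.)

P[X ≥ 19] ≤ 9/38 ≈ 0.23684.


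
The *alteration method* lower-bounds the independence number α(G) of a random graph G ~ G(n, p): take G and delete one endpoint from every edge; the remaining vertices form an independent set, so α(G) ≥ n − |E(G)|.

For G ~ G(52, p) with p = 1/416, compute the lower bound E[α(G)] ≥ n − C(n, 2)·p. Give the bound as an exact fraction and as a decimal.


E[|E(G)|] = C(52, 2)·p = 1326 · (1/416) = 51/16.
E[α(G)] ≥ n − E[|E(G)|] = 52 − 51/16 = 781/16.
Numerically: ≈ 48.81250.
(This is only a lower bound; the true E[α(G)] may be larger.)

E[α(G)] ≥ 781/16 ≈ 48.81250.


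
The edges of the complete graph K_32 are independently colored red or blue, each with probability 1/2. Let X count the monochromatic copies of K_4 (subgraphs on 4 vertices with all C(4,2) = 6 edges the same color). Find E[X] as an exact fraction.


Let X = Σ_S X_S over the C(32, 4) = 35960 subsets S of size 4, where X_S = 1 if the K_4 on S is monochromatic.
For a fixed S, the K_4 on S has C(4, 2) = 6 edges. P[all 6 edges red] = (1/2)^6, and likewise for blue, so P[monochromatic] = 2·(1/2)^6 = 2^{1 − 6} = 1/32.
By linearity of expectation: E[X] = C(32, 4) · 2^{1 − 6} = 35960 · 1/32 = 4495/4.
Numerically: E[X] ≈ 1123.750.

E[X] = C(32,4)·2^(1−C(4,2)) = 4495/4 ≈ 1123.750.


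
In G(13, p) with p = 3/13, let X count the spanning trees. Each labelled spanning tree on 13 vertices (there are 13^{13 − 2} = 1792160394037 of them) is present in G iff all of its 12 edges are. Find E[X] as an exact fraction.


K_13 has 13^{13 − 2} = 1792160394037 labelled spanning trees.
For each such spanning tree H, let X_H = 1 if all 12 edges of H are present in G. Then P[X_H = 1] = p^{12} = (3/13)^{12} = 531441/23298085122481.
Summing the indicators: E[X] = Σ_H E[X_H] = 1792160394037 · p^{12} = 1792160394037 · 531441/23298085122481 = 531441/13.
Numerically: E[X] ≈ 4.088e+04.

E[X] = 1792160394037 · (3/13)^{12} = 531441/13 ≈ 4.088e+04.


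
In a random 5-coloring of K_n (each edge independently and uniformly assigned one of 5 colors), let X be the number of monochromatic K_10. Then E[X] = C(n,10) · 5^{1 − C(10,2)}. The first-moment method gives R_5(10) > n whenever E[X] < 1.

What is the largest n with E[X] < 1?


We need C(n, 10) · 5^{1 − 45} < 1, i.e. C(n, 10) < 5^{45 − 1} = 5684341886080801486968994140625.
Check values of n near the boundary:
  n = 5389: C(5389, 10) = 5645340767466558997768874792926; 5645340767466558997768874792926 < 5684341886080801486968994140625? YES
  n = 5390: C(5390, 10) = 5655833965919099070255434039753; 5655833965919099070255434039753 < 5684341886080801486968994140625? YES
  n = 5391: C(5391, 10) = 5666344714787188828795213697883; 5666344714787188828795213697883 < 5684341886080801486968994140625? YES
  n = 5392: C(5392, 10) = 5676873040158402483252283957448; 5676873040158402483252283957448 < 5684341886080801486968994140625? YES
  n = 5393: C(5393, 10) = 5687418968154238267170642278008; 5687418968154238267170642278008 < 5684341886080801486968994140625? NO
  n = 5394: C(5394, 10) = 5697982524930156243149785372878; 5697982524930156243149785372878 < 5684341886080801486968994140625? NO
  n = 5395: C(5395, 10) = 5708563736675616143322765475706; 5708563736675616143322765475706 < 5684341886080801486968994140625? NO
The largest n with C(n, 10) < 5684341886080801486968994140625 is n = 5392 (where E[X] = 5676873040158402483252283957448/5684341886080801486968994140625 ≈ 0.999). Hence R_5(10) > 5392, i.e. R_5(10) ≥ 5393.

Largest n = 5392; hence R_5(10) > 5392.


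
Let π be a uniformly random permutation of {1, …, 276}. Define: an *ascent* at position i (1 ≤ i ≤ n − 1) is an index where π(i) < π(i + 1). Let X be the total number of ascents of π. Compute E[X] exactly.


Write X = Σ X_I over i = 1, …, 275, with X_I the indicator of one ascent.
There are 275 indicators.
For each fixed i, the pair (π(i), π(i+1)) is a uniformly random ordered pair of distinct values from {1, …, 276}; by symmetry P[π(i) < π(i+1)] = 1/2.
By linearity: E[X] = 275 · (1/2) = (276 − 1) · (1/2) = 275/2 ≈ 137.5000.

E[X] = 275/2 = 137.5000.


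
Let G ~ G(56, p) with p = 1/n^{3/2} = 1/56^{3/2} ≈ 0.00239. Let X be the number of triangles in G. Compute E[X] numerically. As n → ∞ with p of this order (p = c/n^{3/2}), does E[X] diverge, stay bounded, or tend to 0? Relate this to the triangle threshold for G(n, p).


Number of potential triangles: C(56, 3) = 27720.
Each occurs with probability p³ ≈ (0.00239)³ ≈ 1.35879e-08.
By linearity: E[X] = C(56, 3)·p³ ≈ 27720 · 1.35879e-08 ≈ 0.000.
Since α = 3/2 > 1, p = c/n^{3/2} = o(1/n) is below the triangle threshold p ~ 1/n. Asymptotically E[X] ~ (c³/6)·n^{3(1−α)} = (1³/6)·n^{-1.5} → 0, so by Markov's inequality G has no triangles w.h.p.

E[X] ≈ 0.000; in regime p = Θ(1/n^{3/2}) E[X] tends to 0 (below the triangle threshold p ~ 1/n).


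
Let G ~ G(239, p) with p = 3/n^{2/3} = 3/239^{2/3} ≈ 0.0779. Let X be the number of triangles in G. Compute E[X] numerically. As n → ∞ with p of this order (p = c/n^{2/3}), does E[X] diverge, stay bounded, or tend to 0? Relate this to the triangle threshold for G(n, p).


Number of potential triangles: C(239, 3) = 2246839.
Each occurs with probability p³ ≈ (0.0779)³ ≈ 4.726808e-04.
By linearity: E[X] = C(239, 3)·p³ ≈ 2246839 · 4.726808e-04 ≈ 1062.0377.
Since α = 2/3 < 1, p = c/n^{2/3} ≫ 1/n is above the triangle threshold p ~ 1/n. Asymptotically E[X] ~ (c³/6)·n^{3(1−α)} = (3³/6)·n^{1} → ∞; triangles are abundant w.h.p.

E[X] ≈ 1062.0377; in regime p = Θ(1/n^{2/3}) E[X] diverges (above the triangle threshold p ~ 1/n).


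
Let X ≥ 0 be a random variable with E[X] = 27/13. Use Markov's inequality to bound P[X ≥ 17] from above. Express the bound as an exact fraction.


μ = E[X] = 27/13, a = 17.
Markov: P[X ≥ 17] ≤ μ/a = (27/13)/17 = 27/221.
Numerically: ≈ 0.1222.
(Since a = 17 > μ = 2.0769, the bound 27/221 is < 1 and informative.)

P[X ≥ 17] ≤ 27/221 ≈ 0.1222.


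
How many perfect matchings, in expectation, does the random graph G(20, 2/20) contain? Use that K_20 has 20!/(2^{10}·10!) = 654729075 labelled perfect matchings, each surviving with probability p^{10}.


K_20 has 20!/(2^{10}·10!) = 654729075 labelled perfect matchings.
For each such perfect matching H, let X_H = 1 if all 10 edges of H are present in G. Then P[X_H = 1] = p^{10} = (1/10)^{10} = 1/10000000000.
Summing the indicators: E[X] = Σ_H E[X_H] = 654729075 · p^{10} = 654729075 · 1/10000000000 = 26189163/400000000.
Numerically: E[X] ≈ 0.06547.

E[X] = 654729075 · (1/10)^{10} = 26189163/400000000 ≈ 0.06547.


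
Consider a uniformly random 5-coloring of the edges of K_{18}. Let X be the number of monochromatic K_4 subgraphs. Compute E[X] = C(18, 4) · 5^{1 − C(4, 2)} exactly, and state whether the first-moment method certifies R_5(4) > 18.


E[X] = C(18, 4) · 5^{1 − 6} = 3060 · 5^{−5} = 3060/3125.
As a reduced fraction: E[X] = 612/625 ≈ 0.979200.
Is E[X] < 1? YES.
Since E[X] < 1, there exists a 5-coloring of K_{18} with no monochromatic K_4; hence R_5(4) > 18.

E[X] = 612/625 ≈ 0.979200; E[X] < 1, so R_5(4) > 18.


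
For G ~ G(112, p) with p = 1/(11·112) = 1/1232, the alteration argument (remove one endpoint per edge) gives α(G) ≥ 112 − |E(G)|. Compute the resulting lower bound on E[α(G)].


E[|E(G)|] = C(112, 2)·p = 6216 · (1/1232) = 111/22.
E[α(G)] ≥ n − E[|E(G)|] = 112 − 111/22 = 2353/22.
Numerically: ≈ 106.955.
(This is only a lower bound; the true E[α(G)] may be larger.)

E[α(G)] ≥ 2353/22 ≈ 106.955.


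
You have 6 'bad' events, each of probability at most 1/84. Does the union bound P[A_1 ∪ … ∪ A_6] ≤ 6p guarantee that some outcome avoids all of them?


Union bound: P[∪_{i=1}^{6} A_i] ≤ Σ_i P[A_i] ≤ 6·p = 6·(1/84) = 1/14.
Numerically: 1/14 ≈ 0.0714.
Is 1/14 < 1? YES.
Since P[∪ A_i] ≤ 1/14 < 1, the complement has P[∩ A_i^c] ≥ 1 − 1/14 = 13/14 > 0, so some outcome avoids every A_i.

6·p = 1/14 ≈ 0.0714; existence CERTIFIED by the union bound.


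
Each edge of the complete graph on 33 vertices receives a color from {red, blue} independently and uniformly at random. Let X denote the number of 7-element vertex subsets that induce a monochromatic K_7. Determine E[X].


Let X = Σ_S X_S over the C(33, 7) = 4272048 subsets S of size 7, where X_S = 1 if the K_7 on S is monochromatic.
For a fixed S, the K_7 on S has C(7, 2) = 21 edges. P[all 21 edges red] = (1/2)^21, and likewise for blue, so P[monochromatic] = 2·(1/2)^21 = 2^{1 − 21} = 1/1048576.
By linearity of expectation: E[X] = C(33, 7) · 2^{1 − 21} = 4272048 · 1/1048576 = 267003/65536.
Numerically: E[X] ≈ 4.074.

E[X] = C(33,7)·2^(1−C(7,2)) = 267003/65536 ≈ 4.074.


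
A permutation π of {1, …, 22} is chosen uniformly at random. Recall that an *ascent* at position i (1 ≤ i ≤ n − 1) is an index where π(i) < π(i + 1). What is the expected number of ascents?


Write X = Σ X_I over i = 1, …, 21, with X_I the indicator of one ascent.
There are 21 indicators.
For each fixed i, the pair (π(i), π(i+1)) is a uniformly random ordered pair of distinct values from {1, …, 22}; by symmetry P[π(i) < π(i+1)] = 1/2.
By linearity: E[X] = 21 · (1/2) = (22 − 1) · (1/2) = 21/2 ≈ 10.5000.

E[X] = 21/2 = 10.5000.


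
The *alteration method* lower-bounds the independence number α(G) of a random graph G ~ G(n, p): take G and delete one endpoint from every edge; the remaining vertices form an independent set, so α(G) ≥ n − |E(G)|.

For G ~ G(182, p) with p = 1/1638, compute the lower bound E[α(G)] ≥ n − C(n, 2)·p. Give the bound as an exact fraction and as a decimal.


E[|E(G)|] = C(182, 2)·p = 16471 · (1/1638) = 181/18.
E[α(G)] ≥ n − E[|E(G)|] = 182 − 181/18 = 3095/18.
Numerically: ≈ 171.9444.
(This is only a lower bound; the true E[α(G)] may be larger.)

E[α(G)] ≥ 3095/18 ≈ 171.9444.


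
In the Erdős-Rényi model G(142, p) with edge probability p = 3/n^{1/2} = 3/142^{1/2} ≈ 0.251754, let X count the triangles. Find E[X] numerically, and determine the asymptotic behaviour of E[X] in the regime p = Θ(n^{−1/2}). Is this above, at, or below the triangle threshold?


Number of potential triangles: C(142, 3) = 467180.
Each occurs with probability p³ ≈ (0.251754)³ ≈ 1.59562653e-02.
By linearity: E[X] = C(142, 3)·p³ ≈ 467180 · 1.59562653e-02 ≈ 7454.448006.
Since α = 1/2 < 1, p = c/n^{1/2} ≫ 1/n is above the triangle threshold p ~ 1/n. Asymptotically E[X] ~ (c³/6)·n^{3(1−α)} = (3³/6)·n^{1.5} → ∞; triangles are abundant w.h.p.

E[X] ≈ 7454.448006; in regime p = Θ(1/n^{1/2}) E[X] diverges (above the triangle threshold p ~ 1/n).


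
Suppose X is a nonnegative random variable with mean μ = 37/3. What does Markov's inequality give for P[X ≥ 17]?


μ = E[X] = 37/3, a = 17.
Markov: P[X ≥ 17] ≤ μ/a = (37/3)/17 = 37/51.
Numerically: ≈ 0.725490.
(Since a = 17 > μ = 12.333333, the bound 37/51 is < 1 and informative.)

P[X ≥ 17] ≤ 37/51 ≈ 0.725490.


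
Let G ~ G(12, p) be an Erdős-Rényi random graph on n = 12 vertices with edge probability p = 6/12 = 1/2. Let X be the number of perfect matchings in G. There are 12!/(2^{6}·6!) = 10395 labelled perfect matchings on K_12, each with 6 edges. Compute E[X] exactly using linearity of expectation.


K_12 has 12!/(2^{6}·6!) = 10395 labelled perfect matchings.
For each such perfect matching H, let X_H = 1 if all 6 edges of H are present in G. Then P[X_H = 1] = p^{6} = (1/2)^{6} = 1/64.
By linearity: E[X] = Σ_H E[X_H] = 10395 · p^{6} = 10395 · 1/64 = 10395/64.
Numerically: E[X] ≈ 162.42.

E[X] = 10395 · (1/2)^{6} = 10395/64 ≈ 162.42.


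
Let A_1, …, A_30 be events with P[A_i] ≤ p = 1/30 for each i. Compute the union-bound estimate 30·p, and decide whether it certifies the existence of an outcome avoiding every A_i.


Union bound: P[∪_{i=1}^{30} A_i] ≤ Σ_i P[A_i] ≤ 30·p = 30·(1/30) = 1.
Numerically: 1 ≈ 1.0000000.
Is 1 < 1? NO.
Since the bound 1 is ≥ 1, the union bound is uninformative here; it does NOT by itself certify existence.

30·p = 1 ≈ 1.0000000; existence NOT certified by the union bound.


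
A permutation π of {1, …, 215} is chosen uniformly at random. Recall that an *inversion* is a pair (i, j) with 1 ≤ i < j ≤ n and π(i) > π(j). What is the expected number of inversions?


Write X = Σ X_I over the C(215, 2) = 23005 pairs i < j, with X_I the indicator of one inversion.
There are 23005 indicators.
For each fixed pair i < j, the values π(i) and π(j) are two distinct elements of {1, …, 215} in uniformly random order; by symmetry P[π(i) > π(j)] = 1/2.
By linearity: E[X] = 23005 · (1/2) = C(215, 2) · (1/2) = 23005/2 = 23005/2 ≈ 11502.500.

E[X] = 23005/2 = 11502.500.


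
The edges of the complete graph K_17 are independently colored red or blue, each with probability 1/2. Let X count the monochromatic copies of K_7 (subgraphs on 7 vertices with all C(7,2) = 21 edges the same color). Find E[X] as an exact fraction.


Let X = Σ_S X_S over the C(17, 7) = 19448 subsets S of size 7, where X_S = 1 if the K_7 on S is monochromatic.
For a fixed S, the K_7 on S has C(7, 2) = 21 edges. P[all 21 edges red] = (1/2)^21, and likewise for blue, so P[monochromatic] = 2·(1/2)^21 = 2^{1 − 21} = 1/1048576.
By linearity: E[X] = C(17, 7) · 2^{1 − 21} = 19448 · 1/1048576 = 2431/131072.
Numerically: E[X] ≈ 0.0185.

E[X] = C(17,7)·2^(1−C(7,2)) = 2431/131072 ≈ 0.0185.


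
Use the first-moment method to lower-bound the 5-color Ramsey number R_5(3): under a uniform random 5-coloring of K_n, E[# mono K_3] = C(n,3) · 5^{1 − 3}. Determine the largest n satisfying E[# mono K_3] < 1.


We need C(n, 3) · 5^{1 − 3} < 1, i.e. C(n, 3) < 5^{3 − 1} = 25.
Check values of n near the boundary:
  n = 4: C(4, 3) = 4; 4 < 25? YES
  n = 5: C(5, 3) = 10; 10 < 25? YES
  n = 6: C(6, 3) = 20; 20 < 25? YES
  n = 7: C(7, 3) = 35; 35 < 25? NO
The largest n with C(n, 3) < 25 is n = 6 (where E[X] = 4/5 ≈ 0.8000000). Hence R_5(3) > 6, i.e. R_5(3) ≥ 7.

Largest n = 6; hence R_5(3) > 6.


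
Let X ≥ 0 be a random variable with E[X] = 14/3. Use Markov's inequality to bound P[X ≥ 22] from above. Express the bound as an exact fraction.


μ = E[X] = 14/3, a = 22.
Markov: P[X ≥ 22] ≤ μ/a = (14/3)/22 = 7/33.
Numerically: ≈ 0.212.
(Since a = 22 > μ = 4.667, the bound 7/33 is < 1 and informative.)

P[X ≥ 22] ≤ 7/33 ≈ 0.212.


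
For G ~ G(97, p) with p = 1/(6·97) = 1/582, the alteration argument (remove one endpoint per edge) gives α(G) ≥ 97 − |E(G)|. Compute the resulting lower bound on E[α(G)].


E[|E(G)|] = C(97, 2)·p = 4656 · (1/582) = 8.
E[α(G)] ≥ n − E[|E(G)|] = 97 − 8 = 89.
Numerically: ≈ 89.000.
(This is only a lower bound; the true E[α(G)] may be larger.)

E[α(G)] ≥ 89 ≈ 89.000.


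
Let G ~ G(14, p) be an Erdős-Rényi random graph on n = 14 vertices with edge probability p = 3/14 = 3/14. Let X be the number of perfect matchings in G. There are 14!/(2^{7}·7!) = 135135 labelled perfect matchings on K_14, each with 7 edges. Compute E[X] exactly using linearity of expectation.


K_14 has 14!/(2^{7}·7!) = 135135 labelled perfect matchings.
For each such perfect matching H, let X_H = 1 if all 7 edges of H are present in G. Then P[X_H = 1] = p^{7} = (3/14)^{7} = 2187/105413504.
By linearity: E[X] = Σ_H E[X_H] = 135135 · p^{7} = 135135 · 2187/105413504 = 42220035/15059072.
Numerically: E[X] ≈ 2.8.

E[X] = 135135 · (3/14)^{7} = 42220035/15059072 ≈ 2.8.


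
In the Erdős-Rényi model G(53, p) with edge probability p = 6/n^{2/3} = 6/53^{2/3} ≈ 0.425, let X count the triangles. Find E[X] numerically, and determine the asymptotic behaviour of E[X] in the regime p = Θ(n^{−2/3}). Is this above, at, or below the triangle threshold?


Number of potential triangles: C(53, 3) = 23426.
Each occurs with probability p³ ≈ (0.425)³ ≈ 7.68957e-02.
By linearity: E[X] = C(53, 3)·p³ ≈ 23426 · 7.68957e-02 ≈ 1801.358.
Since α = 2/3 < 1, p = c/n^{2/3} ≫ 1/n is above the triangle threshold p ~ 1/n. Asymptotically E[X] ~ (c³/6)·n^{3(1−α)} = (6³/6)·n^{1} → ∞; triangles are abundant w.h.p.

E[X] ≈ 1801.358; in regime p = Θ(1/n^{2/3}) E[X] diverges (above the triangle threshold p ~ 1/n).


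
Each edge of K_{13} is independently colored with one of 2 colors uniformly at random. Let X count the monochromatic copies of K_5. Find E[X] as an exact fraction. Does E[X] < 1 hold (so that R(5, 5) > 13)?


E[X] = C(13, 5) · 2^{1 − 10} = 1287 · 2^{−9} = 1287/512.
As a reduced fraction: E[X] = 1287/512 ≈ 2.513672.
Is E[X] < 1? NO.
Since E[X] ≥ 1, the first-moment bound is inconclusive at n = 13; it does NOT by itself certify R(5, 5) > 13.

E[X] = 1287/512 ≈ 2.513672; E[X] ≥ 1; first-moment method inconclusive here.


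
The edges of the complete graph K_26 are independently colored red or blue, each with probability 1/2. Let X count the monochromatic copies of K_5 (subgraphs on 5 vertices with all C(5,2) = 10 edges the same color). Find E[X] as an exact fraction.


Let X = Σ_S X_S over the C(26, 5) = 65780 subsets S of size 5, where X_S = 1 if the K_5 on S is monochromatic.
For a fixed S, the K_5 on S has C(5, 2) = 10 edges. P[all 10 edges red] = (1/2)^10, and likewise for blue, so P[monochromatic] = 2·(1/2)^10 = 2^{1 − 10} = 1/512.
By linearity: E[X] = C(26, 5) · 2^{1 − 10} = 65780 · 1/512 = 16445/128.
Numerically: E[X] ≈ 128.4766.

E[X] = C(26,5)·2^(1−C(5,2)) = 16445/128 ≈ 128.4766.


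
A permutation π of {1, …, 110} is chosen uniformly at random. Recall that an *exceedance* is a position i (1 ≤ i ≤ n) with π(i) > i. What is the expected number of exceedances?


Write X = Σ_{i=1}^{110} X_i, where X_i = 1_{π(i) > i}.
For each fixed i, π(i) is uniform over {1, …, 110} (marginal of a uniform permutation), so P[π(i) > i] = (n − i)/n. Summing: Σ_{i=1}^{110} (n − i)/n = (0 + 1 + … + 109)/110 = 110(110 − 1)/(2·110) = (110 − 1)/2.
Hence E[X] = Σ_{i=1}^{110} (110 − i)/110 = 109/2 ≈ 54.500000.

E[X] = 109/2 = 54.500000.


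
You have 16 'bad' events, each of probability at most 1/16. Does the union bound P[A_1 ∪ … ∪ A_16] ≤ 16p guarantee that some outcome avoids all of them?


Union bound: P[∪_{i=1}^{16} A_i] ≤ Σ_i P[A_i] ≤ 16·p = 16·(1/16) = 1.
Numerically: 1 ≈ 1.0000000.
Is 1 < 1? NO.
Since the bound 1 is ≥ 1, the union bound is uninformative here; it does NOT by itself certify existence.

16·p = 1 ≈ 1.0000000; existence NOT certified by the union bound.
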